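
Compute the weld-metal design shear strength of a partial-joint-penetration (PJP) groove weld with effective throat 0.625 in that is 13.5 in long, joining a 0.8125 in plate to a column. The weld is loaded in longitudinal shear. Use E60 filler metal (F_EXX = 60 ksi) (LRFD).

Effective throat (given) t_e = 0.625 in.
A_we = 0.625 × 13.5 = 8.438 in².
F_nw = 0.6 F_EXX = 36 ksi.
φR_n = 0.75 × 36 × 8.438 = 227.8 kip.

φR_n ≈ 228 kip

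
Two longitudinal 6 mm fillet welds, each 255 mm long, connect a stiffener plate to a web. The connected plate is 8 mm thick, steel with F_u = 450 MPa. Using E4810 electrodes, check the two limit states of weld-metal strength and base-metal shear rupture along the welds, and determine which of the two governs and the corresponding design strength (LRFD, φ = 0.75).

φR_n ≈ 467 kN (weld metal governs)

E48XX → F_EXX = 480 MPa.
t_e = 0.707 × 6 = 4.242 mm; L = 510 mm.
Weld metal: φR_n = 0.75 × 0.6 × 480 × 4.242 × 510 × 10⁻³ = 467.3 kN.
Base metal (shear rupture): φR_n = 0.75 × 0.6 × 450 × 8 × 510 × 10⁻³ = 826.2 kN.
Governing: weld metal.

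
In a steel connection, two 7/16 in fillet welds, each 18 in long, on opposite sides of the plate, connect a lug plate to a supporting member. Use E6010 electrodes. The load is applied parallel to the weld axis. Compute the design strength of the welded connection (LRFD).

E60XX → F_EXX = 60 ksi.
Effective throat t_e = 0.707 × 0.4375 = 0.3093 in.
Total length L = 36 in; A_we = 0.3093 × 36 = 11.14 in².
F_nw = 0.6 F_EXX = 0.6 × 60 = 36 ksi.
φR_n = 0.75 × 36 × 11.14 = 300.7 kips.

φR_n ≈ 301 kips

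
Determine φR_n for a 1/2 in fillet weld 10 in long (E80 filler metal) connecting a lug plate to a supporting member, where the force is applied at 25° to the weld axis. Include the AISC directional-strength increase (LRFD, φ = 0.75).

φR_n ≈ 145 kip

E80XX → F_EXX = 80 ksi.
t_e = 0.707 × 0.5 = 0.3535 in; A_we = 0.3535 × 10 = 3.535 in².
Directional factor: 1.0 + 0.5 sin^1.5(25°) = 1.137.
F_nw = 0.6 × 80 × 1.137 = 54.59 ksi.
φR_n = 0.75 × 54.59 × 3.535 = 144.7 kip.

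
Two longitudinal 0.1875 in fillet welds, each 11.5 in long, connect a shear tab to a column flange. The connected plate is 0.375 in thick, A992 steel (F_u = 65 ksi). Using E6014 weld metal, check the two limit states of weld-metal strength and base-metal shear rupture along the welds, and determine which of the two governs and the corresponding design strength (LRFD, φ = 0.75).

E60XX → F_EXX = 60 ksi.
t_e = 0.707 × 0.1875 = 0.1326 in; L = 23 in.
Weld metal: φR_n = 0.75 × 0.6 × 60 × 0.1326 × 23 = 82.32 kip.
Base metal (shear rupture): φR_n = 0.75 × 0.6 × 65 × 0.375 × 23 = 252.3 kip.
Governing: weld metal.

φR_n ≈ 82.3 kip (weld metal governs)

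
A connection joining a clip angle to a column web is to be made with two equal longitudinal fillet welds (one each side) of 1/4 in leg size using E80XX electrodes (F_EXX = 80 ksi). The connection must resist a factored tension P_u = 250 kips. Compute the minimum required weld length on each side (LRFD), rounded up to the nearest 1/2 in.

L = 20 in on each side

Throat t_e = 0.707 × 0.25 = 0.1767 in.
φr_n = 0.75 × 0.6 × 80 × 0.1767 = 6.363 kips/in.
L_req = P_u / φr_n = 250 / 6.363 = 39.29 in total.
Per side: 39.29 / 2 = 19.64 in.
Round up → use L = 20 in on each side.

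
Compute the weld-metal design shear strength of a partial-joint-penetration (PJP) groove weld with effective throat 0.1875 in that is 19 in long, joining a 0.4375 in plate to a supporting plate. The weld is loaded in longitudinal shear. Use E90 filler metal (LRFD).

φR_n ≈ 144 kip

E90XX → F_EXX = 90 ksi.
Effective throat (given) t_e = 0.1875 in.
A_we = 0.1875 × 19 = 3.562 in².
F_nw = 0.6 F_EXX = 54 ksi.
φR_n = 0.75 × 54 × 3.562 = 144.3 kip.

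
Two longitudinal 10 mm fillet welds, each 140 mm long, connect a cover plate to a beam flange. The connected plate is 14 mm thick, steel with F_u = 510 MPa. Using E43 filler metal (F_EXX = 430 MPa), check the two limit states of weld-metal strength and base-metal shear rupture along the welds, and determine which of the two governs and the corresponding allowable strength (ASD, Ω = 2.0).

t_e = 0.707 × 10 = 7.07 mm; L = 280 mm.
Weld metal: R_n/Ω = (1/2.0) × 0.6 × 430 × 7.07 × 280 × 10⁻³ = 255.4 kN.
Base metal (shear rupture): R_n/Ω = (1/2.0) × 0.6 × 510 × 14 × 280 × 10⁻³ = 599.8 kN.
Governing: weld metal.

R_n/Ω ≈ 255 kN (weld metal governs)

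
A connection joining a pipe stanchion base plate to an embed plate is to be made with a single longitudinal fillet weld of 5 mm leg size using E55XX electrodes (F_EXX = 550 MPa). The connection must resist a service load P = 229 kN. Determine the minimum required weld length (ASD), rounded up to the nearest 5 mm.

L = 395 mm

Throat t_e = 0.707 × 5 = 3.535 mm.
r_n/Ω = (0.6 × 550 × 3.535) / 2.0 = 583.3 N/mm = 0.5833 kN/mm.
L_req = P / (r_n/Ω) = 229 / 0.5833 = 392.6 mm total.
Round up → use L = 395 mm.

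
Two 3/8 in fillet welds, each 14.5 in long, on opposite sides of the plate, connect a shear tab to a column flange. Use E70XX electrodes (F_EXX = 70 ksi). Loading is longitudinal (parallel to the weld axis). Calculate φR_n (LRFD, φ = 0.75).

Effective throat t_e = 0.707 × 0.375 = 0.2651 in.
Total length L = 29 in; A_we = 0.2651 × 29 = 7.689 in².
F_nw = 0.6 F_EXX = 0.6 × 70 = 42 ksi.
φR_n = 0.75 × 42 × 7.689 = 242.2 kip.

φR_n ≈ 242 kip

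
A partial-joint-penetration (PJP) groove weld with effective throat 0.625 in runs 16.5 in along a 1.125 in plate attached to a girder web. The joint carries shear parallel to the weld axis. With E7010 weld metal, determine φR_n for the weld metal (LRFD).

E70XX → F_EXX = 70 ksi.
Effective throat (given) t_e = 0.625 in.
A_we = 0.625 × 16.5 = 10.31 in².
F_nw = 0.6 F_EXX = 42 ksi.
φR_n = 0.75 × 42 × 10.31 = 324.8 kips.

φR_n ≈ 325 kips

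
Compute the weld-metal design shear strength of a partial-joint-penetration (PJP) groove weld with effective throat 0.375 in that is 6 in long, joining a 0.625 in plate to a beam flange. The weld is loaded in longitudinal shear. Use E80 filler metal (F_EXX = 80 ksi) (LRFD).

φR_n ≈ 81 kips

Effective throat (given) t_e = 0.375 in.
A_we = 0.375 × 6 = 2.25 in².
F_nw = 0.6 F_EXX = 48 ksi.
φR_n = 0.75 × 48 × 2.25 = 81 kips.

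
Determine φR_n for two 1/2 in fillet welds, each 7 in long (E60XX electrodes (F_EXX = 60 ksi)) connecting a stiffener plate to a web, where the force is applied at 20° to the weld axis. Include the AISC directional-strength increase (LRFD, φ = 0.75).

φR_n ≈ 147 kips

t_e = 0.707 × 0.5 = 0.3535 in; A_we = 0.3535 × 14 = 4.949 in².
Directional factor: 1.0 + 0.5 sin^1.5(20°) = 1.1.
F_nw = 0.6 × 60 × 1.1 = 39.6 ksi.
φR_n = 0.75 × 39.6 × 4.949 = 147 kips.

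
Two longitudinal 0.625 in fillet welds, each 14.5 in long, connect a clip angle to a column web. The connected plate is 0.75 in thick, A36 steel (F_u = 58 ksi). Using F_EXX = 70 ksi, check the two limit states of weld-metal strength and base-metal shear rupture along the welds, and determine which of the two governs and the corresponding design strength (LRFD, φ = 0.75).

φR_n ≈ 404 kips (weld metal governs)

t_e = 0.707 × 0.625 = 0.4419 in; L = 29 in.
Weld metal: φR_n = 0.75 × 0.6 × 70 × 0.4419 × 29 = 403.7 kips.
Base metal (shear rupture): φR_n = 0.75 × 0.6 × 58 × 0.75 × 29 = 567.7 kips.
Governing: weld metal.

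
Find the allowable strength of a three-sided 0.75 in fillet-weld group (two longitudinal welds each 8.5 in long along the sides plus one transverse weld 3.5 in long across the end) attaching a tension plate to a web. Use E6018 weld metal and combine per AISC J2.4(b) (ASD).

R_n/Ω ≈ 196 kip

E60XX → F_EXX = 60 ksi.
t_e = 0.707 × 0.75 = 0.5302 in.
R_nwl = 0.6 × 60 × 0.5302 × 17 = 324.5 kip (longitudinal, 2 welds).
R_nwt = 0.6 × 60 × 0.5302 × 3.5 = 66.81 kip (transverse, base value).
(i) R_nwl + R_nwt = 391.3 kip; (ii) 0.85 R_nwl + 1.5 R_nwt = 376.1 kip.
R_n = max = 391.3 kip [governs: (i)]; R_n/Ω = 195.7 kip.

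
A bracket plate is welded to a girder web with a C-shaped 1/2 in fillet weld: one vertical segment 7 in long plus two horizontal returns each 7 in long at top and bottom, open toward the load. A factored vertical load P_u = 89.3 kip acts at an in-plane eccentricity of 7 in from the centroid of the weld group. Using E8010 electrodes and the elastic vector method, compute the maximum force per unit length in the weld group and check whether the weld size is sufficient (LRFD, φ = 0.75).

E80XX → F_EXX = 80 ksi.
Total weld length L_w = 21 in. Treat welds as unit-width lines.
Centroid: x̄ = 2×7×3.5 / 21 = 2.333 in from the vertical weld.
Polar moment about centroid: J = I_x + I_y = [7³/12 + 2×7×3.5²] + [7×2.333² + 2(7³/12 + 7×1.167²)] = 314.4 in³.
Direct shear f_v = P/L_w = 89.3 / 21 = 4.252 kip/in (vertical).
Torsion M = P·e = 89.3 × 7 = 625.1 kip·in.
Critical point at (x, y) = (4.667, 3.5) from centroid. f_tx = M·y/J = 6.958 kip/in; f_ty = M·x/J = 9.278 kip/in.
Resultant f_max = √[f_tx² + (f_v + f_ty)²] = √[6.958² + (4.252 + 9.278)²] = 15.21 kip/in.
Capacity per unit length: φr_n = 0.75 × 0.6 × 80 × (0.707 × 0.5) = 12.73 kip/in.
15.21 > 12.73 → NOT adequate.

f_max ≈ 15.2 kip/in; NOT adequate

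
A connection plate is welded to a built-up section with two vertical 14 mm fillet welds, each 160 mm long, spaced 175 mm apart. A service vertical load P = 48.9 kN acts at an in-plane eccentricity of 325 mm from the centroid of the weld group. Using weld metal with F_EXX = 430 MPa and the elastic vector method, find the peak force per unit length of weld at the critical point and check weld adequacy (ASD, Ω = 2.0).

f_max ≈ 722 N/mm; adequate

Total weld length L_w = 320 mm. Treat welds as unit-width lines.
Polar moment about centroid: J = 2[d³/12 + d(b/2)²] = 2[160³/12 + 160×87.5²] = 3133000 mm³.
Direct shear f_v = P/L_w = 48.9×10³ / 320 = 152.8 N/mm (vertical).
Torsion M = P·e = 48.9×10³ × 325 = 15892000 N·mm.
Critical point at (x, y) = (87.5, 80) from centroid. f_tx = M·y/J = 405.9 N/mm; f_ty = M·x/J = 443.9 N/mm.
Resultant f_max = √[f_tx² + (f_v + f_ty)²] = √[405.9² + (152.8 + 443.9)²] = 721.7 N/mm.
Capacity per unit length: r_n/Ω = (1/2.0) × 0.6 × 430 × (0.707 × 14) = 1277 N/mm.
721.7 ≤ 1277 → adequate.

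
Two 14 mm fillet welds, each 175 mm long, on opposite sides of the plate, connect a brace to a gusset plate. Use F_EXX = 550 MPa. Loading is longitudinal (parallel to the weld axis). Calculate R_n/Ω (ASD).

Effective throat t_e = 0.707 × 14 = 9.898 mm.
Total length L = 350 mm; A_we = 9.898 × 350 = 3464 mm².
F_nw = 0.6 F_EXX = 0.6 × 550 = 330 MPa.
R_n = 330 × 3464 × 10⁻³ = 1143 kN; R_n/Ω = 1143/2.0 = 571.6 kN.

R_n/Ω ≈ 572 kN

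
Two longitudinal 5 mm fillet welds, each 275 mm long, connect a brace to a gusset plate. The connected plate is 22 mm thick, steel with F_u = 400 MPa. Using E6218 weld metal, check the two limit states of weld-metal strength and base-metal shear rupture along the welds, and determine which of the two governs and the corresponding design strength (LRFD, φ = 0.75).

φR_n ≈ 542 kN (weld metal governs)

E62XX → F_EXX = 620 MPa.
t_e = 0.707 × 5 = 3.535 mm; L = 550 mm.
Weld metal: φR_n = 0.75 × 0.6 × 620 × 3.535 × 550 × 10⁻³ = 542.4 kN.
Base metal (shear rupture): φR_n = 0.75 × 0.6 × 400 × 22 × 550 × 10⁻³ = 2178 kN.
Governing: weld metal.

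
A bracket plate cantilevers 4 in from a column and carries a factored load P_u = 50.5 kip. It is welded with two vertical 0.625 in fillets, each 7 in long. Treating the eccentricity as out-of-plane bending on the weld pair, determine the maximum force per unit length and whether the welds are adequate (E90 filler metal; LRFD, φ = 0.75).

f_max ≈ 12.9 kip/in; adequate

E90XX → F_EXX = 90 ksi.
L_w = 2 × 7 = 14 in; section modulus (unit throat) S = 2 × L²/6 = 16.33 in².
Direct shear f_v = P/L_w = 50.5/14 = 3.607 kip/in.
Moment M = P × e = 50.5 × 4 = 202 kip·in; bending f_b = M/S = 12.37 kip/in.
f_max = √(f_v² + f_b²) = √(3.607² + 12.37²) = 12.88 kip/in.
φr_n = 0.75 × 0.6 × 90 × (0.707 × 0.625) = 17.9 kip/in → adequate.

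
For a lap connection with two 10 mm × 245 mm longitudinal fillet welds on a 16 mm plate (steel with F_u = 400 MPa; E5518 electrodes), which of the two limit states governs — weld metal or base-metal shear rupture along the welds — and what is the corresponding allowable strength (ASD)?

E55XX → F_EXX = 550 MPa.
t_e = 0.707 × 10 = 7.07 mm; L = 490 mm.
Weld metal: R_n/Ω = (1/2.0) × 0.6 × 550 × 7.07 × 490 × 10⁻³ = 571.6 kN.
Base metal (shear rupture): R_n/Ω = (1/2.0) × 0.6 × 400 × 16 × 490 × 10⁻³ = 940.8 kN.
Governing: weld metal.

R_n/Ω ≈ 572 kN (weld metal governs)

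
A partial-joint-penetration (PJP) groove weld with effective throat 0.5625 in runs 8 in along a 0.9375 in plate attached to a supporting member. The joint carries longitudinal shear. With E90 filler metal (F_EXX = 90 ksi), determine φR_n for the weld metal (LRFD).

φR_n ≈ 182 kips

Effective throat (given) t_e = 0.5625 in.
A_we = 0.5625 × 8 = 4.5 in².
F_nw = 0.6 F_EXX = 54 ksi.
φR_n = 0.75 × 54 × 4.5 = 182.2 kips.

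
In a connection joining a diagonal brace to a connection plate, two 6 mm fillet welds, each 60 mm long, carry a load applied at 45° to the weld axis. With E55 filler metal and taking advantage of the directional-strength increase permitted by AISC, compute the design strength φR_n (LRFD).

E55XX → F_EXX = 550 MPa.
t_e = 0.707 × 6 = 4.242 mm; A_we = 4.242 × 120 = 509 mm².
Directional factor: 1.0 + 0.5 sin^1.5(45°) = 1.297.
F_nw = 0.6 × 550 × 1.297 = 428.1 MPa.
φR_n = 0.75 × 428.1 × 509 × 10⁻³ = 163.4 kN.

φR_n ≈ 163 kN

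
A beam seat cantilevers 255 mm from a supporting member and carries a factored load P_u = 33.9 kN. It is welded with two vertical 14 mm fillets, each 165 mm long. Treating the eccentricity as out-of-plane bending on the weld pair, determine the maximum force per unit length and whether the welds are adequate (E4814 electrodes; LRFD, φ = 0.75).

f_max ≈ 958 N/mm; adequate

E48XX → F_EXX = 480 MPa.
L_w = 2 × 165 = 330 mm; section modulus (unit throat) S = 2 × L²/6 = 9075 mm².
Direct shear f_v = P/L_w = 33.9×10³/330 = 102.7 N/mm.
Moment M = P × e = 33.9×10³ × 255 = 8644500 N·mm; bending f_b = M/S = 952.6 N/mm.
f_max = √(f_v² + f_b²) = √(102.7² + 952.6²) = 958.1 N/mm.
φr_n = 0.75 × 0.6 × 480 × (0.707 × 14) = 2138 N/mm → adequate.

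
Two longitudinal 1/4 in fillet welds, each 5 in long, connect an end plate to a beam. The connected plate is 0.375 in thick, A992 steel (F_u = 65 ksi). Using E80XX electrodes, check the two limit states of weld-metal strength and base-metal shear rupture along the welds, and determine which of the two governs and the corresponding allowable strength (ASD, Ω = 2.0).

R_n/Ω ≈ 42.4 kip (weld metal governs)

E80XX → F_EXX = 80 ksi.
t_e = 0.707 × 0.25 = 0.1767 in; L = 10 in.
Weld metal: R_n/Ω = (1/2.0) × 0.6 × 80 × 0.1767 × 10 = 42.42 kip.
Base metal (shear rupture): R_n/Ω = (1/2.0) × 0.6 × 65 × 0.375 × 10 = 73.12 kip.
Governing: weld metal.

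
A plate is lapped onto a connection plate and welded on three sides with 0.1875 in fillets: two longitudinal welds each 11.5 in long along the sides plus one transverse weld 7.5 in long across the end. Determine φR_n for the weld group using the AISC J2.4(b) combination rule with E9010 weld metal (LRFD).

E90XX → F_EXX = 90 ksi.
t_e = 0.707 × 0.1875 = 0.1326 in.
R_nwl = 0.6 × 90 × 0.1326 × 23 = 164.6 kip (longitudinal, 2 welds).
R_nwt = 0.6 × 90 × 0.1326 × 7.5 = 53.69 kip (transverse, base value).
(i) R_nwl + R_nwt = 218.3 kip; (ii) 0.85 R_nwl + 1.5 R_nwt = 220.5 kip.
R_n = max = 220.5 kip [governs: (ii)]; φR_n = 165.4 kip.

φR_n ≈ 165 kip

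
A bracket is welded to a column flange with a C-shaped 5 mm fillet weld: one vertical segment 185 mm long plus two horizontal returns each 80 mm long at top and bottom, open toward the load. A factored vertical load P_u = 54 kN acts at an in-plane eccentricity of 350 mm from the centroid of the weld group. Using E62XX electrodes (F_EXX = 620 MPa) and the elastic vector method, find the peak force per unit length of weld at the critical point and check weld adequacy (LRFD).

Total weld length L_w = 345 mm. Treat welds as unit-width lines.
Centroid: x̄ = 2×80×40 / 345 = 18.55 mm from the vertical weld.
Polar moment about centroid: J = I_x + I_y = [185³/12 + 2×80×92.5²] + [185×18.55² + 2(80³/12 + 80×21.45²)] = 2119000 mm³.
Direct shear f_v = P/L_w = 54×10³ / 345 = 156.5 N/mm (vertical).
Torsion M = P·e = 54×10³ × 350 = 18900000 N·mm.
Critical point at (x, y) = (61.45, 92.5) from centroid. f_tx = M·y/J = 824.9 N/mm; f_ty = M·x/J = 548 N/mm.
Resultant f_max = √[f_tx² + (f_v + f_ty)²] = √[824.9² + (156.5 + 548)²] = 1085 N/mm.
Capacity per unit length: φr_n = 0.75 × 0.6 × 620 × (0.707 × 5) = 986.3 N/mm.
1085 > 986.3 → NOT adequate.

f_max ≈ 1080 N/mm; NOT adequate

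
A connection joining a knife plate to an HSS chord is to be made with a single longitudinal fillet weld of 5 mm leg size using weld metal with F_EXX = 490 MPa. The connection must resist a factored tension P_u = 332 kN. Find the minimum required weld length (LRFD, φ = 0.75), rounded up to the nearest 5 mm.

L = 430 mm

Throat t_e = 0.707 × 5 = 3.535 mm.
φr_n = 0.75 × 0.6 × 490 × 3.535 × 10⁻³ = 0.7795 kN/mm.
L_req = P_u / φr_n = 332 / 0.7795 = 425.9 mm total.
Round up → use L = 430 mm.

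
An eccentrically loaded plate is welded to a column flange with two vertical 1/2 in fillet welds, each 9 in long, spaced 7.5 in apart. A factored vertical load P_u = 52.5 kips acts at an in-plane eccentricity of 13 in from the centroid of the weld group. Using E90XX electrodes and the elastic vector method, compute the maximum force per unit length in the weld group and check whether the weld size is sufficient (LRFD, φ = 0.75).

f_max ≈ 12.7 kip/in; adequate

E90XX → F_EXX = 90 ksi.
Total weld length L_w = 18 in. Treat welds as unit-width lines.
Polar moment about centroid: J = 2[d³/12 + d(b/2)²] = 2[9³/12 + 9×3.75²] = 374.6 in³.
Direct shear f_v = P/L_w = 52.5 / 18 = 2.917 kip/in (vertical).
Torsion M = P·e = 52.5 × 13 = 682.5 kip·in.
Critical point at (x, y) = (3.75, 4.5) from centroid. f_tx = M·y/J = 8.198 kip/in; f_ty = M·x/J = 6.832 kip/in.
Resultant f_max = √[f_tx² + (f_v + f_ty)²] = √[8.198² + (2.917 + 6.832)²] = 12.74 kip/in.
Capacity per unit length: φr_n = 0.75 × 0.6 × 90 × (0.707 × 0.5) = 14.32 kip/in.
12.74 ≤ 14.32 → adequate.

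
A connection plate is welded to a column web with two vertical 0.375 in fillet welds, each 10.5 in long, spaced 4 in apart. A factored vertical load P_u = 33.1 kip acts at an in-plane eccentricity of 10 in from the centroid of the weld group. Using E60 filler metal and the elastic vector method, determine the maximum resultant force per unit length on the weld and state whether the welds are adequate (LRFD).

f_max ≈ 7.42 kip/in; NOT adequate

E60XX → F_EXX = 60 ksi.
Total weld length L_w = 21 in. Treat welds as unit-width lines.
Polar moment about centroid: J = 2[d³/12 + d(b/2)²] = 2[10.5³/12 + 10.5×2²] = 276.9 in³.
Direct shear f_v = P/L_w = 33.1 / 21 = 1.576 kip/in (vertical).
Torsion M = P·e = 33.1 × 10 = 331 kip·in.
Critical point at (x, y) = (2, 5.25) from centroid. f_tx = M·y/J = 6.275 kip/in; f_ty = M·x/J = 2.39 kip/in.
Resultant f_max = √[f_tx² + (f_v + f_ty)²] = √[6.275² + (1.576 + 2.39)²] = 7.423 kip/in.
Capacity per unit length: φr_n = 0.75 × 0.6 × 60 × (0.707 × 0.375) = 7.158 kip/in.
7.423 > 7.158 → NOT adequate.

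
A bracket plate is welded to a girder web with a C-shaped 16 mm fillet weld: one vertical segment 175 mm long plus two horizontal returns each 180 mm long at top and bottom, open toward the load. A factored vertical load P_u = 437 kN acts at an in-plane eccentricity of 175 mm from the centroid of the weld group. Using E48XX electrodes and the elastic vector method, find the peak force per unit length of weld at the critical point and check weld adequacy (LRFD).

f_max ≈ 2910 N/mm; NOT adequate

E48XX → F_EXX = 480 MPa.
Total weld length L_w = 535 mm. Treat welds as unit-width lines.
Centroid: x̄ = 2×180×90 / 535 = 60.56 mm from the vertical weld.
Polar moment about centroid: J = I_x + I_y = [175³/12 + 2×180×87.5²] + [175×60.56² + 2(180³/12 + 180×29.44²)] = 5129000 mm³.
Direct shear f_v = P/L_w = 437×10³ / 535 = 816.8 N/mm (vertical).
Torsion M = P·e = 437×10³ × 175 = 76475000 N·mm.
Critical point at (x, y) = (119.4, 87.5) from centroid. f_tx = M·y/J = 1305 N/mm; f_ty = M·x/J = 1781 N/mm.
Resultant f_max = √[f_tx² + (f_v + f_ty)²] = √[1305² + (816.8 + 1781)²] = 2907 N/mm.
Capacity per unit length: φr_n = 0.75 × 0.6 × 480 × (0.707 × 16) = 2443 N/mm.
2907 > 2443 → NOT adequate.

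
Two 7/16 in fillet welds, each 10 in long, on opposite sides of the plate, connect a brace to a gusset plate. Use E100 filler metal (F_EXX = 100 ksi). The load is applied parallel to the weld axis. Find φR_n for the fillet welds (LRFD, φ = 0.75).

φR_n ≈ 278 kips

Effective throat t_e = 0.707 × 0.4375 = 0.3093 in.
Total length L = 20 in; A_we = 0.3093 × 20 = 6.186 in².
F_nw = 0.6 F_EXX = 0.6 × 100 = 60 ksi.
φR_n = 0.75 × 60 × 6.186 = 278.4 kips.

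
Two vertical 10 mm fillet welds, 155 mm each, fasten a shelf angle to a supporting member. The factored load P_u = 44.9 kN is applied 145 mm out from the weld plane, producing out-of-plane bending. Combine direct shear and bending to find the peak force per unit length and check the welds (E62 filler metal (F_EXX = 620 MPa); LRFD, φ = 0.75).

L_w = 2 × 155 = 310 mm; section modulus (unit throat) S = 2 × L²/6 = 8008 mm².
Direct shear f_v = P/L_w = 44.9×10³/310 = 144.8 N/mm.
Moment M = P × e = 44.9×10³ × 145 = 6510500 N·mm; bending f_b = M/S = 813 N/mm.
f_max = √(f_v² + f_b²) = √(144.8² + 813²) = 825.8 N/mm.
φr_n = 0.75 × 0.6 × 620 × (0.707 × 10) = 1973 N/mm → adequate.

f_max ≈ 826 N/mm; adequate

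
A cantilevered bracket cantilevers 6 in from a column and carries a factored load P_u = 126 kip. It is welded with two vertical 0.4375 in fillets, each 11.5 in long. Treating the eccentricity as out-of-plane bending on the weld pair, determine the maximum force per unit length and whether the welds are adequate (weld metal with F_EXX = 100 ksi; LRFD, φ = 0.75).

f_max ≈ 18 kip/in; NOT adequate

L_w = 2 × 11.5 = 23 in; section modulus (unit throat) S = 2 × L²/6 = 44.08 in².
Direct shear f_v = P/L_w = 126/23 = 5.478 kip/in.
Moment M = P × e = 126 × 6 = 756 kip·in; bending f_b = M/S = 17.15 kip/in.
f_max = √(f_v² + f_b²) = √(5.478² + 17.15²) = 18 kip/in.
φr_n = 0.75 × 0.6 × 100 × (0.707 × 0.4375) = 13.92 kip/in → NOT adequate.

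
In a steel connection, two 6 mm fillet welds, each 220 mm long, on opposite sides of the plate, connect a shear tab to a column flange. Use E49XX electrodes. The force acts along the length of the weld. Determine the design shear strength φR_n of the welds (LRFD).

φR_n ≈ 412 kN

E49XX → F_EXX = 490 MPa.
Effective throat t_e = 0.707 × 6 = 4.242 mm.
Total length L = 440 mm; A_we = 4.242 × 440 = 1866 mm².
F_nw = 0.6 F_EXX = 0.6 × 490 = 294 MPa.
φR_n = 0.75 × 294 × 1866 × 10⁻³ = 411.6 kN.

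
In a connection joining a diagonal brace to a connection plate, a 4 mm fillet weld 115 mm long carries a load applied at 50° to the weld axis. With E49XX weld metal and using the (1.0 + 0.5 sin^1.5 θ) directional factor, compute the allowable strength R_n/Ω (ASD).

E49XX → F_EXX = 490 MPa.
t_e = 0.707 × 4 = 2.828 mm; A_we = 2.828 × 115 = 325.2 mm².
Directional factor: 1.0 + 0.5 sin^1.5(50°) = 1.335.
F_nw = 0.6 × 490 × 1.335 = 392.6 MPa.
R_n/Ω = (392.6 × 325.2) / 2.0 × 10⁻³ = 63.83 kN.

R_n/Ω ≈ 63.8 kN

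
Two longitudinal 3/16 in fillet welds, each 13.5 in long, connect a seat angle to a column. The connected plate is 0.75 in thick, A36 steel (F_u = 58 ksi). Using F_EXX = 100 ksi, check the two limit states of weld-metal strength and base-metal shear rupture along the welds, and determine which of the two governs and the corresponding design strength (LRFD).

t_e = 0.707 × 0.1875 = 0.1326 in; L = 27 in.
Weld metal: φR_n = 0.75 × 0.6 × 100 × 0.1326 × 27 = 161.1 kips.
Base metal (shear rupture): φR_n = 0.75 × 0.6 × 58 × 0.75 × 27 = 528.5 kips.
Governing: weld metal.

φR_n ≈ 161 kips (weld metal governs)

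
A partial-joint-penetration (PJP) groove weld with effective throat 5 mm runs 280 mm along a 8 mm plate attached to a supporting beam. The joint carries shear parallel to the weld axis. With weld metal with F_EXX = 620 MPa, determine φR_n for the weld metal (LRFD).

φR_n ≈ 391 kN

Effective throat (given) t_e = 5 mm.
A_we = 5 × 280 = 1400 mm².
F_nw = 0.6 F_EXX = 372 MPa.
φR_n = 0.75 × 372 × 1400 × 10⁻³ = 390.6 kN.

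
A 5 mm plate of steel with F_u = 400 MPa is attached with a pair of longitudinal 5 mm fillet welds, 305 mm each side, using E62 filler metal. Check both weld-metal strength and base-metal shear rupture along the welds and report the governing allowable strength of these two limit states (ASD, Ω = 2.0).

R_n/Ω ≈ 366 kN (base-metal shear rupture governs)

E62XX → F_EXX = 620 MPa.
t_e = 0.707 × 5 = 3.535 mm; L = 610 mm.
Weld metal: R_n/Ω = (1/2.0) × 0.6 × 620 × 3.535 × 610 × 10⁻³ = 401.1 kN.
Base metal (shear rupture): R_n/Ω = (1/2.0) × 0.6 × 400 × 5 × 610 × 10⁻³ = 366 kN.
Governing: base-metal shear rupture.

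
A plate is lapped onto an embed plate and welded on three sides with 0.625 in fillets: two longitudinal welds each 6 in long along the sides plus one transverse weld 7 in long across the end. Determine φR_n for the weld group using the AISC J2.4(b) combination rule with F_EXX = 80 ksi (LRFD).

t_e = 0.707 × 0.625 = 0.4419 in.
R_nwl = 0.6 × 80 × 0.4419 × 12 = 254.5 kip (longitudinal, 2 welds).
R_nwt = 0.6 × 80 × 0.4419 × 7 = 148.5 kip (transverse, base value).
(i) R_nwl + R_nwt = 403 kip; (ii) 0.85 R_nwl + 1.5 R_nwt = 439 kip.
R_n = max = 439 kip [governs: (ii)]; φR_n = 329.3 kip.

φR_n ≈ 329 kip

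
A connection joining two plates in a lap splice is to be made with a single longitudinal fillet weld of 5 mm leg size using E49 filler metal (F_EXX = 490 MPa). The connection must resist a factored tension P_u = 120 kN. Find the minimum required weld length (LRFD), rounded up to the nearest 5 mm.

Throat t_e = 0.707 × 5 = 3.535 mm.
φr_n = 0.75 × 0.6 × 490 × 3.535 × 10⁻³ = 0.7795 kN/mm.
L_req = P_u / φr_n = 120 / 0.7795 = 154 mm total.
Round up → use L = 155 mm.

L = 155 mm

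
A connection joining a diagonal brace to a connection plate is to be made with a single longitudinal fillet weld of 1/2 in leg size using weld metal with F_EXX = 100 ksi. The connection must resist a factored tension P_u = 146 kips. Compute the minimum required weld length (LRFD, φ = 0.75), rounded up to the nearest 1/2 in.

L = 9.5 in

Throat t_e = 0.707 × 0.5 = 0.3535 in.
φr_n = 0.75 × 0.6 × 100 × 0.3535 = 15.91 kips/in.
L_req = P_u / φr_n = 146 / 15.91 = 9.178 in total.
Round up → use L = 9.5 in.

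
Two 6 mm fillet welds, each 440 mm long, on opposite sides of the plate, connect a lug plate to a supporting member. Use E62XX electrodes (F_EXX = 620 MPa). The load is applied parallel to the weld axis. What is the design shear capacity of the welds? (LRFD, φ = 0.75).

φR_n ≈ 1040 kN

Effective throat t_e = 0.707 × 6 = 4.242 mm.
Total length L = 880 mm; A_we = 4.242 × 880 = 3733 mm².
F_nw = 0.6 F_EXX = 0.6 × 620 = 372 MPa.
φR_n = 0.75 × 372 × 3733 × 10⁻³ = 1041 kN.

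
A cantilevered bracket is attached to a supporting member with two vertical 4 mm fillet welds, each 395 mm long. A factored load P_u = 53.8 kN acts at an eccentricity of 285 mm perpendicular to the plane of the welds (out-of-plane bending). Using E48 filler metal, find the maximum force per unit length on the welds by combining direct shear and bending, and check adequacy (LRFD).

f_max ≈ 303 N/mm; adequate

E48XX → F_EXX = 480 MPa.
L_w = 2 × 395 = 790 mm; section modulus (unit throat) S = 2 × L²/6 = 52010 mm².
Direct shear f_v = P/L_w = 53.8×10³/790 = 68.1 N/mm.
Moment M = P × e = 53.8×10³ × 285 = 15333000 N·mm; bending f_b = M/S = 294.8 N/mm.
f_max = √(f_v² + f_b²) = √(68.1² + 294.8²) = 302.6 N/mm.
φr_n = 0.75 × 0.6 × 480 × (0.707 × 4) = 610.8 N/mm → adequate.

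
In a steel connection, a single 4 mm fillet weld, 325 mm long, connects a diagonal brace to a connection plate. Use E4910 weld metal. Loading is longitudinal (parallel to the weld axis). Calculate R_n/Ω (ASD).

R_n/Ω ≈ 135 kN

E49XX → F_EXX = 490 MPa.
Effective throat t_e = 0.707 × 4 = 2.828 mm.
Total length L = 325 mm; A_we = 2.828 × 325 = 919.1 mm².
F_nw = 0.6 F_EXX = 0.6 × 490 = 294 MPa.
R_n = 294 × 919.1 × 10⁻³ = 270.2 kN; R_n/Ω = 270.2/2.0 = 135.1 kN.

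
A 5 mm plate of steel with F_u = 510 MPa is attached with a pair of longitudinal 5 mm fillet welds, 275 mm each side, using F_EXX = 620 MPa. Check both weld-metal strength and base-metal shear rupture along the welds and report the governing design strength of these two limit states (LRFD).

φR_n ≈ 542 kN (weld metal governs)

t_e = 0.707 × 5 = 3.535 mm; L = 550 mm.
Weld metal: φR_n = 0.75 × 0.6 × 620 × 3.535 × 550 × 10⁻³ = 542.4 kN.
Base metal (shear rupture): φR_n = 0.75 × 0.6 × 510 × 5 × 550 × 10⁻³ = 631.1 kN.
Governing: weld metal.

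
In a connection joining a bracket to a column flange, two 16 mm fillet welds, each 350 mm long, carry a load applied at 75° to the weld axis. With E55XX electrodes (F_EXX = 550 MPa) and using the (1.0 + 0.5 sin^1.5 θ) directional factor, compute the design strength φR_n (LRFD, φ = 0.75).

φR_n ≈ 2890 kN

t_e = 0.707 × 16 = 11.31 mm; A_we = 11.31 × 700 = 7918 mm².
Directional factor: 1.0 + 0.5 sin^1.5(75°) = 1.475.
F_nw = 0.6 × 550 × 1.475 = 486.6 MPa.
φR_n = 0.75 × 486.6 × 7918 × 10⁻³ = 2890 kN.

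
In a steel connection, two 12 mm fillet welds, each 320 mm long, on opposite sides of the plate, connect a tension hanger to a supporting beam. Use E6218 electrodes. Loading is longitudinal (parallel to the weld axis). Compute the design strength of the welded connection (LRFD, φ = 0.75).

E62XX → F_EXX = 620 MPa.
Effective throat t_e = 0.707 × 12 = 8.484 mm.
Total length L = 640 mm; A_we = 8.484 × 640 = 5430 mm².
F_nw = 0.6 F_EXX = 0.6 × 620 = 372 MPa.
φR_n = 0.75 × 372 × 5430 × 10⁻³ = 1515 kN.

φR_n ≈ 1510 kN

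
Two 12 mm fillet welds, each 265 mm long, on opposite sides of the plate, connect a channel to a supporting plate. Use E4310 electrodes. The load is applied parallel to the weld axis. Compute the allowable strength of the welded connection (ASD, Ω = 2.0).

E43XX → F_EXX = 430 MPa.
Effective throat t_e = 0.707 × 12 = 8.484 mm.
Total length L = 530 mm; A_we = 8.484 × 530 = 4497 mm².
F_nw = 0.6 F_EXX = 0.6 × 430 = 258 MPa.
R_n = 258 × 4497 × 10⁻³ = 1160 kN; R_n/Ω = 1160/2.0 = 580.1 kN.

R_n/Ω ≈ 580 kN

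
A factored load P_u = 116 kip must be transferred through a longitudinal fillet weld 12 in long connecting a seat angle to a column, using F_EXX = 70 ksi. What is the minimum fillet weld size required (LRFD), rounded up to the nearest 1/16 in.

Total weld length L = 12 in.
Required throat t_e = P_u / (φ × 0.6 F_EXX × L) = 116 / (0.75 × 0.6 × 70 × 12) = 0.3069 in.
Required leg w = t_e / 0.707 = 0.4341 in → use 7/16 in.

w = 7/16 in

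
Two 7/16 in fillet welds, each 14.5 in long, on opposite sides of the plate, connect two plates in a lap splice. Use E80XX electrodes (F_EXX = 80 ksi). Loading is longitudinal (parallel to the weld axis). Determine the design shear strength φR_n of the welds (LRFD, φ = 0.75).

Effective throat t_e = 0.707 × 0.4375 = 0.3093 in.
Total length L = 29 in; A_we = 0.3093 × 29 = 8.97 in².
F_nw = 0.6 F_EXX = 0.6 × 80 = 48 ksi.
φR_n = 0.75 × 48 × 8.97 = 322.9 kips.

φR_n ≈ 323 kips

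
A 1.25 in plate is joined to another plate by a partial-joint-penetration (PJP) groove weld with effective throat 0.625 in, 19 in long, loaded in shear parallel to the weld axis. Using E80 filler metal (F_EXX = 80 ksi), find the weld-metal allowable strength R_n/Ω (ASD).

R_n/Ω ≈ 285 kip

Effective throat (given) t_e = 0.625 in.
A_we = 0.625 × 19 = 11.88 in².
F_nw = 0.6 F_EXX = 48 ksi.
R_n/Ω = (48 × 11.88) / 2.0 = 285 kip.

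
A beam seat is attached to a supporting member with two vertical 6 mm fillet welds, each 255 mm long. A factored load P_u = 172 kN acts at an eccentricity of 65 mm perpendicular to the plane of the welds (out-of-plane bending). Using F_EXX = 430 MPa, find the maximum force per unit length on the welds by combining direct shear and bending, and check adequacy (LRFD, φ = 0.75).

L_w = 2 × 255 = 510 mm; section modulus (unit throat) S = 2 × L²/6 = 21680 mm².
Direct shear f_v = P/L_w = 172×10³/510 = 337.3 N/mm.
Moment M = P × e = 172×10³ × 65 = 11180000 N·mm; bending f_b = M/S = 515.8 N/mm.
f_max = √(f_v² + f_b²) = √(337.3² + 515.8²) = 616.3 N/mm.
φr_n = 0.75 × 0.6 × 430 × (0.707 × 6) = 820.8 N/mm → adequate.

f_max ≈ 616 N/mm; adequate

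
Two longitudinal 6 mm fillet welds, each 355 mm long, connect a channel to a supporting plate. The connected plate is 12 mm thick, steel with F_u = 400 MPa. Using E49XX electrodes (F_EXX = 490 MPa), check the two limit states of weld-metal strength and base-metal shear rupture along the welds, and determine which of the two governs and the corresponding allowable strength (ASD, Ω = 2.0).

t_e = 0.707 × 6 = 4.242 mm; L = 710 mm.
Weld metal: R_n/Ω = (1/2.0) × 0.6 × 490 × 4.242 × 710 × 10⁻³ = 442.7 kN.
Base metal (shear rupture): R_n/Ω = (1/2.0) × 0.6 × 400 × 12 × 710 × 10⁻³ = 1022 kN.
Governing: weld metal.

R_n/Ω ≈ 443 kN (weld metal governs)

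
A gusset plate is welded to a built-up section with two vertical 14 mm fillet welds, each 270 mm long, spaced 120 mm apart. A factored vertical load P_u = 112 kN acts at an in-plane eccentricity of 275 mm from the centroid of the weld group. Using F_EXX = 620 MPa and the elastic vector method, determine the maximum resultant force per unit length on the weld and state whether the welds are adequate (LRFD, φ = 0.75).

f_max ≈ 974 N/mm; adequate

Total weld length L_w = 540 mm. Treat welds as unit-width lines.
Polar moment about centroid: J = 2[d³/12 + d(b/2)²] = 2[270³/12 + 270×60²] = 5224000 mm³.
Direct shear f_v = P/L_w = 112×10³ / 540 = 207.4 N/mm (vertical).
Torsion M = P·e = 112×10³ × 275 = 30800000 N·mm.
Critical point at (x, y) = (60, 135) from centroid. f_tx = M·y/J = 795.9 N/mm; f_ty = M·x/J = 353.7 N/mm.
Resultant f_max = √[f_tx² + (f_v + f_ty)²] = √[795.9² + (207.4 + 353.7)²] = 973.8 N/mm.
Capacity per unit length: φr_n = 0.75 × 0.6 × 620 × (0.707 × 14) = 2762 N/mm.
973.8 ≤ 2762 → adequate.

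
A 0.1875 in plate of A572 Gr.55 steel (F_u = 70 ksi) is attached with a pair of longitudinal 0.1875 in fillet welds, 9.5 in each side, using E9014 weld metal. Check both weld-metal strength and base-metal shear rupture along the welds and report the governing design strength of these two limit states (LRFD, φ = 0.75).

E90XX → F_EXX = 90 ksi.
t_e = 0.707 × 0.1875 = 0.1326 in; L = 19 in.
Weld metal: φR_n = 0.75 × 0.6 × 90 × 0.1326 × 19 = 102 kip.
Base metal (shear rupture): φR_n = 0.75 × 0.6 × 70 × 0.1875 × 19 = 112.2 kip.
Governing: weld metal.

φR_n ≈ 102 kip (weld metal governs)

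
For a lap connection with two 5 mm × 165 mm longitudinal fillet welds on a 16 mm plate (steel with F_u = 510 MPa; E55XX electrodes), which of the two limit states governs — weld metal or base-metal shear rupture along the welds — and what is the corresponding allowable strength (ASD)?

R_n/Ω ≈ 192 kN (weld metal governs)

E55XX → F_EXX = 550 MPa.
t_e = 0.707 × 5 = 3.535 mm; L = 330 mm.
Weld metal: R_n/Ω = (1/2.0) × 0.6 × 550 × 3.535 × 330 × 10⁻³ = 192.5 kN.
Base metal (shear rupture): R_n/Ω = (1/2.0) × 0.6 × 510 × 16 × 330 × 10⁻³ = 807.8 kN.
Governing: weld metal.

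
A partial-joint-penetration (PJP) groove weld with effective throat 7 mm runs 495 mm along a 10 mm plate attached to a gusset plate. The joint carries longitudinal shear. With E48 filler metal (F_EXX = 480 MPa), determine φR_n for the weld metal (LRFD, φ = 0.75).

φR_n ≈ 748 kN

Effective throat (given) t_e = 7 mm.
A_we = 7 × 495 = 3465 mm².
F_nw = 0.6 F_EXX = 288 MPa.
φR_n = 0.75 × 288 × 3465 × 10⁻³ = 748.4 kN.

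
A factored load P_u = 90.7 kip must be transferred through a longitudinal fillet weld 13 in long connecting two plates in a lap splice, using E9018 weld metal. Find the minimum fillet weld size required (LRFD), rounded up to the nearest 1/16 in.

E90XX → F_EXX = 90 ksi.
Total weld length L = 13 in.
Required throat t_e = P_u / (φ × 0.6 F_EXX × L) = 90.7 / (0.75 × 0.6 × 90 × 13) = 0.1723 in.
Required leg w = t_e / 0.707 = 0.2437 in → use 1/4 in.

w = 1/4 in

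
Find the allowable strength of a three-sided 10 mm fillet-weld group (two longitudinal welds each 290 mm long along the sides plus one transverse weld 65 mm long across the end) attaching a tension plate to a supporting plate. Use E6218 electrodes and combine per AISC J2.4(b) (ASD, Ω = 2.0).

R_n/Ω ≈ 848 kN

E62XX → F_EXX = 620 MPa.
t_e = 0.707 × 10 = 7.07 mm.
R_nwl = 0.6 × 620 × 7.07 × 580 × 10⁻³ = 1525 kN (longitudinal, 2 welds).
R_nwt = 0.6 × 620 × 7.07 × 65 × 10⁻³ = 171 kN (transverse, base value).
(i) R_nwl + R_nwt = 1696 kN; (ii) 0.85 R_nwl + 1.5 R_nwt = 1553 kN.
R_n = max = 1696 kN [governs: (i)]; R_n/Ω = 848.2 kN.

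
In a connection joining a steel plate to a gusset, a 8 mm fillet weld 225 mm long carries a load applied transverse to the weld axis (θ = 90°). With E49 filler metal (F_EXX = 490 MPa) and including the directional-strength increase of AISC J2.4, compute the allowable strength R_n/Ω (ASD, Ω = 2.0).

R_n/Ω ≈ 281 kN

t_e = 0.707 × 8 = 5.656 mm; A_we = 5.656 × 225 = 1273 mm².
Directional factor: 1.0 + 0.5 sin^1.5(90°) = 1.5.
F_nw = 0.6 × 490 × 1.5 = 441 MPa.
R_n/Ω = (441 × 1273) / 2.0 × 10⁻³ = 280.6 kN.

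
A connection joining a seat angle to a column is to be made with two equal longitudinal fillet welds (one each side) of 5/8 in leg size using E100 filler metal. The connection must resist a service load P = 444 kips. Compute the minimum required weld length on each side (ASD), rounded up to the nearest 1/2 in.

L = 17 in on each side

E100XX → F_EXX = 100 ksi.
Throat t_e = 0.707 × 0.625 = 0.4419 in.
r_n/Ω = (0.6 × 100 × 0.4419) / 2.0 = 13.26 kip/in.
L_req = P / (r_n/Ω) = 444 / 13.26 = 33.49 in total.
Per side: 33.49 / 2 = 16.75 in.
Round up → use L = 17 in on each side.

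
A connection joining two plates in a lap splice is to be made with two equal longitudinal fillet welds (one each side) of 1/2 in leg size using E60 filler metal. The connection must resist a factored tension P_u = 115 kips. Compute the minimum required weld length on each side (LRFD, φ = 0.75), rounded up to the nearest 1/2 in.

L = 6.5 in on each side

E60XX → F_EXX = 60 ksi.
Throat t_e = 0.707 × 0.5 = 0.3535 in.
φr_n = 0.75 × 0.6 × 60 × 0.3535 = 9.544 kips/in.
L_req = P_u / φr_n = 115 / 9.544 = 12.05 in total.
Per side: 12.05 / 2 = 6.024 in.
Round up → use L = 6.5 in on each side.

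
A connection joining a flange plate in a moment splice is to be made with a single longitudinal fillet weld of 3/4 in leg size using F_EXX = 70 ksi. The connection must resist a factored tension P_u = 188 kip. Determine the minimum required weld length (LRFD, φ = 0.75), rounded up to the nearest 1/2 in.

L = 11.5 in

Throat t_e = 0.707 × 0.75 = 0.5302 in.
φr_n = 0.75 × 0.6 × 70 × 0.5302 = 16.7 kip/in.
L_req = P_u / φr_n = 188 / 16.7 = 11.26 in total.
Round up → use L = 11.5 in.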